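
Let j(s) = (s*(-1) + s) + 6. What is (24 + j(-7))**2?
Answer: 900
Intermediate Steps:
j(s) = 6 (j(s) = (-s + s) + 6 = 0 + 6 = 6)
(24 + j(-7))**2 = (24 + 6)**2 = 30**2 = 900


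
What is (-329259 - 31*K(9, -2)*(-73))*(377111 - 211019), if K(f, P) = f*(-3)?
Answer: -64835673120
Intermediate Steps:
K(f, P) = -3*f
(-329259 - 31*K(9, -2)*(-73))*(377111 - 211019) = (-329259 - (-93)*9*(-73))*(377111 - 211019) = (-329259 - 31*(-27)*(-73))*166092 = (-329259 + 837*(-73))*166092 = (-329259 - 61101)*166092 = -390360*166092 = -64835673120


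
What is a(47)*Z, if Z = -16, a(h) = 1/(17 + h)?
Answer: -¼ ≈ -0.25000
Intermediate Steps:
a(47)*Z = -16/(17 + 47) = -16/64 = (1/64)*(-16) = -¼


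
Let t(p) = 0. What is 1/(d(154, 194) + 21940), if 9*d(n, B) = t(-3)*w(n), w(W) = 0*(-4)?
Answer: 1/21940 ≈ 4.5579e-5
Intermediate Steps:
w(W) = 0
d(n, B) = 0 (d(n, B) = (0*0)/9 = (⅑)*0 = 0)
1/(d(154, 194) + 21940) = 1/(0 + 21940) = 1/21940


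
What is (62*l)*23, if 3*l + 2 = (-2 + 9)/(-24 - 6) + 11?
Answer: 187519/45 ≈ 4167.1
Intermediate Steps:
l = 263/90 (l = -⅔ + ((-2 + 9)/(-24 - 6) + 11)/3 = -⅔ + (7/(-30) + 11)/3 = -⅔ + (7*(-1/30) + 11)/3 = -⅔ + (-7/30 + 11)/3 = -⅔ + (⅓)*(323/30) = -⅔ + 323/90 = 263/90 ≈ 2.9222)
(62*l)*23 = (62*(263/90))*23 = (8153/45)*23 = 187519/45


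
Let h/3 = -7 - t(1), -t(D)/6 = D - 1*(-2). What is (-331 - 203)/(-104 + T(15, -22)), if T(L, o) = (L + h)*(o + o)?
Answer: 267/1108 ≈ 0.24097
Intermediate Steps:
t(D) = -12 - 6*D (t(D) = -6*(D - 1*(-2)) = -6*(D + 2) = -6*(2 + D) = -12 - 6*D)
h = 33 (h = 3*(-7 - (-12 - 6*1)) = 3*(-7 - (-12 - 6)) = 3*(-7 - 1*(-18)) = 3*(-7 + 18) = 3*11 = 33)
T(L, o) = 2*o*(33 + L) (T(L, o) = (L + 33)*(o + o) = (33 + L)*(2*o) = 2*o*(33 + L))
(-331 - 203)/(-104 + T(15, -22)) = (-331 - 203)/(-104 + 2*(-22)*(33 + 15)) = -534/(-104 + 2*(-22)*48) = -534/(-104 - 2112) = -534/(-2216) = -534*(-1/2216) = 267/1108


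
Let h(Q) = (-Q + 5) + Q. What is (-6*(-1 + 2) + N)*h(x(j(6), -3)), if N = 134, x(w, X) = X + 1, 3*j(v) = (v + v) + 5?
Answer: 640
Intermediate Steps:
j(v) = 5/3 + 2*v/3 (j(v) = ((v + v) + 5)/3 = (2*v + 5)/3 = (5 + 2*v)/3 = 5/3 + 2*v/3)
x(w, X) = 1 + X
h(Q) = 5 (h(Q) = (5 - Q) + Q = 5)
(-6*(-1 + 2) + N)*h(x(j(6), -3)) = (-6*(-1 + 2) + 134)*5 = (-6*1 + 134)*5 = (-6 + 134)*5 = 128*5 = 640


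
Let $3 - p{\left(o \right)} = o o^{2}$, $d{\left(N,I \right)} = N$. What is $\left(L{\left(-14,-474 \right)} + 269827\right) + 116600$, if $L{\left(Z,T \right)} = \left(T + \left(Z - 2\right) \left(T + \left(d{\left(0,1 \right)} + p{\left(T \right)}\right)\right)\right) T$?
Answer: $807665918655$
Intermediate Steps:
$p{\left(o \right)} = 3 - o^{3}$ ($p{\left(o \right)} = 3 - o o^{2} = 3 - o^{3}$)
$L{\left(Z,T \right)} = T \left(T + \left(-2 + Z\right) \left(3 + T - T^{3}\right)\right)$ ($L{\left(Z,T \right)} = \left(T + \left(Z - 2\right) \left(T + \left(0 - \left(-3 + T^{3}\right)\right)\right)\right) T = \left(T + \left(-2 + Z\right) \left(T - \left(-3 + T^{3}\right)\right)\right) T = \left(T + \left(-2 + Z\right) \left(3 + T - T^{3}\right)\right) T = T \left(T + \left(-2 + Z\right) \left(3 + T - T^{3}\right)\right)$)
$\left(L{\left(-14,-474 \right)} + 269827\right) + 116600 = \left(- 474 \left(-6 - -474 + 2 \left(-474\right)^{3} - -6636 - - 14 \left(-3 + \left(-474\right)^{3}\right)\right) + 269827\right) + 116600 = \left(- 474 \left(-6 + 474 + 2 \left(-106496424\right) + 6636 - - 14 \left(-3 - 106496424\right)\right) + 269827\right) + 116600 = \left(- 474 \left(-6 + 474 - 212992848 + 6636 - \left(-14\right) \left(-106496427\right)\right) + 269827\right) + 116600 = \left(- 474 \left(-6 + 474 - 212992848 + 6636 - 1490949978\right) + 269827\right) + 116600 = \left(\left(-474\right) \left(-1703935722\right) + 269827\right) + 116600 = \left(807665532228 + 269827\right) + 116600 = 807665802055 + 116600 = 807665918655$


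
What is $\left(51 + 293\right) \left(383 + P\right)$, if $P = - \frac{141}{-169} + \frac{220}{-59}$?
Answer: $\frac{1303771008}{9971} \approx 1.3076 \cdot 10^{5}$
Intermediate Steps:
$P = - \frac{28861}{9971}$ ($P = \left(-141\right) \left(- \frac{1}{169}\right) + 220 \left(- \frac{1}{59}\right) = \frac{141}{169} - \frac{220}{59} = - \frac{28861}{9971} \approx -2.8945$)
$\left(51 + 293\right) \left(383 + P\right) = \left(51 + 293\right) \left(383 - \frac{28861}{9971}\right) = 344 \cdot \frac{3790032}{9971} = \frac{1303771008}{9971}$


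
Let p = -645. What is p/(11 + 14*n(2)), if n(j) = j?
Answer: -215/13 ≈ -16.538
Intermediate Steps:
p/(11 + 14*n(2)) = -645/(11 + 14*2) = -645/(11 + 28) = -645/39 = -645*1/39 = -215/13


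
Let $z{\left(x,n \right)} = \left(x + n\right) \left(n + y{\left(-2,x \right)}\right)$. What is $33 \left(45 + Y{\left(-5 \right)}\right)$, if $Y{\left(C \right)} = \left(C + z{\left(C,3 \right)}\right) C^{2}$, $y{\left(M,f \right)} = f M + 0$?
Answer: $-24090$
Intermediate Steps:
$y{\left(M,f \right)} = M f$ ($y{\left(M,f \right)} = M f + 0 = M f$)
$z{\left(x,n \right)} = \left(n + x\right) \left(n - 2 x\right)$ ($z{\left(x,n \right)} = \left(x + n\right) \left(n - 2 x\right) = \left(n + x\right) \left(n - 2 x\right)$)
$Y{\left(C \right)} = C^{2} \left(9 - 2 C - 2 C^{2}\right)$ ($Y{\left(C \right)} = \left(C - \left(-9 + 2 C^{2} + 3 C\right)\right) C^{2} = \left(9 - 2 C - 2 C^{2}\right) C^{2} = C^{2} \left(9 - 2 C - 2 C^{2}\right)$)
$33 \left(45 + Y{\left(-5 \right)}\right) = 33 \left(45 + \left(-5\right)^{2} \left(9 - -10 - 2 \left(-5\right)^{2}\right)\right) = 33 \left(45 + 25 \left(9 + 10 - 50\right)\right) = 33 \left(45 + 25 \left(-31\right)\right) = 33 \left(45 - 775\right) = 33 \left(-730\right) = -24090$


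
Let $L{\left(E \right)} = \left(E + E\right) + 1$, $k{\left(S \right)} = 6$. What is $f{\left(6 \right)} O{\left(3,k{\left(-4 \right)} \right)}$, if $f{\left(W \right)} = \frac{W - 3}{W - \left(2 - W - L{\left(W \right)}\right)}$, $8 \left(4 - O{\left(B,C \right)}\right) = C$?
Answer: $\frac{39}{92} \approx 0.42391$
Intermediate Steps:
$O{\left(B,C \right)} = 4 - \frac{C}{8}$
$L{\left(E \right)} = 1 + 2 E$ ($L{\left(E \right)} = 2 E + 1 = 1 + 2 E$)
$f{\left(W \right)} = \frac{-3 + W}{-1 + 4 W}$ ($f{\left(W \right)} = \frac{W - 3}{W + \left(\left(W + \left(1 + 2 W\right)\right) - 2\right)} = \frac{-3 + W}{W + \left(\left(1 + 3 W\right) - 2\right)} = \frac{-3 + W}{W + \left(-1 + 3 W\right)} = \frac{-3 + W}{-1 + 4 W}$)
$f{\left(6 \right)} O{\left(3,k{\left(-4 \right)} \right)} = \frac{-3 + 6}{-1 + 4 \cdot 6} \left(4 - \frac{3}{4}\right) = \frac{1}{-1 + 24} \cdot 3 \left(4 - \frac{3}{4}\right) = \frac{1}{23} \cdot 3 \cdot \frac{13}{4} = \frac{3}{23} \cdot \frac{13}{4} = \frac{39}{92}$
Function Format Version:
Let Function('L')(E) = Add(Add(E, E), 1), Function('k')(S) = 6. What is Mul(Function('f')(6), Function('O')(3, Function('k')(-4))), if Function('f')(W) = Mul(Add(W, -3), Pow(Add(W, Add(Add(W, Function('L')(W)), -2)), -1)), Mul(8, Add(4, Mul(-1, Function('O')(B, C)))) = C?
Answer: Rational(39, 92) ≈ 0.42391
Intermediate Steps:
Function('O')(B, C) = Add(4, Mul(Rational(-1, 8), C))
Function('L')(E) = Add(1, Mul(2, E)) (Function('L')(E) = Add(Mul(2, E), 1) = Add(1, Mul(2, E)))
Function('f')(W) = Mul(Pow(Add(-1, Mul(4, W)), -1), Add(-3, W)) (Function('f')(W) = Mul(Add(W, -3), Pow(Add(W, Add(Add(W, Add(1, Mul(2, W))), -2)), -1)) = Mul(Add(-3, W), Pow(Add(W, Add(Add(1, Mul(3, W)), -2)), -1)) = Mul(Add(-3, W), Pow(Add(W, Add(-1, Mul(3, W))), -1)) = Mul(Add(-3, W), Pow(Add(-1, Mul(4, W)), -1)) = Mul(Pow(Add(-1, Mul(4, W)), -1), Add(-3, W)))
Mul(Function('f')(6), Function('O')(3, Function('k')(-4))) = Mul(Mul(Pow(Add(-1, Mul(4, 6)), -1), Add(-3, 6)), Add(4, Mul(Rational(-1, 8), 6))) = Mul(Mul(Pow(Add(-1, 24), -1), 3), Add(4, Rational(-3, 4))) = Mul(Mul(Pow(23, -1), 3), Rational(13, 4)) = Mul(Mul(Rational(1, 23), 3), Rational(13, 4)) = Mul(Rational(3, 23), Rational(13, 4)) = Rational(39, 92)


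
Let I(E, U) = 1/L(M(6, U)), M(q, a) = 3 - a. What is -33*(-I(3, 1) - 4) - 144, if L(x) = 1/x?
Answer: 54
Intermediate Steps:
I(E, U) = 3 - U (I(E, U) = 1/(1/(3 - U)) = 3 - U)
-33*(-I(3, 1) - 4) - 144 = -33*(-(3 - 1*1) - 4) - 144 = -33*(-(3 - 1) - 4) - 144 = -33*(-1*2 - 4) - 144 = -33*(-2 - 4) - 144 = -33*(-6) - 144 = 198 - 144 = 54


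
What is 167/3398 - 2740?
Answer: -9310353/3398 ≈ -2739.9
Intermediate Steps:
167/3398 - 2740 = -9310353/3398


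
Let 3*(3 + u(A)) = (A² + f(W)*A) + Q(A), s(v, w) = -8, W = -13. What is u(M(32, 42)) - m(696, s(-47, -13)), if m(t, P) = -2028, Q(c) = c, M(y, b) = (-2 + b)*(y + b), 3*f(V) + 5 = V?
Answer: 2917625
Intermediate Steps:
f(V) = -5/3 + V/3
M(y, b) = (-2 + b)*(b + y)
u(A) = -3 - 5*A/3 + A²/3 (u(A) = -3 + ((A² + (-5/3 + (⅓)*(-13))*A) + A)/3 = -3 + ((A² + (-5/3 - 13/3)*A) + A)/3 = -3 + ((A² - 6*A) + A)/3 = -3 + (A² - 5*A)/3 = -3 + (-5*A/3 + A²/3) = -3 - 5*A/3 + A²/3)
u(M(32, 42)) - m(696, s(-47, -13)) = (-3 - 5*(42² - 2*42 - 2*32 + 42*32)/3 + (42² - 2*42 - 2*32 + 42*32)²/3) - 1*(-2028) = (-3 - 5*(1764 - 84 - 64 + 1344)/3 + (1764 - 84 - 64 + 1344)²/3) + 2028 = (-3 - 5/3*2960 + (⅓)*2960²) + 2028 = (-3 - 14800/3 + (⅓)*8761600) + 2028 = (-3 - 14800/3 + 8761600/3) + 2028 = 2915597 + 2028 = 2917625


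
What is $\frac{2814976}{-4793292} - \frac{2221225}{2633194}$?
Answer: $- \frac{4514839484011}{3155416933662} \approx -1.4308$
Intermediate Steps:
$\frac{2814976}{-4793292} - \frac{2221225}{2633194} = 2814976 \left(- \frac{1}{4793292}\right) - \frac{2221225}{2633194} = - \frac{703744}{1198323} - \frac{2221225}{2633194} = - \frac{4514839484011}{3155416933662}$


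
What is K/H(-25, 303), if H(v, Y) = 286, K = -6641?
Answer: -6641/286 ≈ -23.220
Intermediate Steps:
K/H(-25, 303) = -6641/286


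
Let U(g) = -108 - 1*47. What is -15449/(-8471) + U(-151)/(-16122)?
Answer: 250381783/136569462 ≈ 1.8334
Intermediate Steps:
U(g) = -155 (U(g) = -108 - 47 = -155)
-15449/(-8471) + U(-151)/(-16122) = -15449/(-8471) - 155/(-16122) = -15449*(-1/8471) - 155*(-1/16122) = 15449/8471 + 155/16122 = 250381783/136569462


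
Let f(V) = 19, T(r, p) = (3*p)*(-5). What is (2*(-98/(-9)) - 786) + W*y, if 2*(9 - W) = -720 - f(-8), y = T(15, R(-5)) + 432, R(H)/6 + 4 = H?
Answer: 4223995/9 ≈ 4.6933e+5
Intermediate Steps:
R(H) = -24 + 6*H
T(r, p) = -15*p
y = 1242 (y = -15*(-24 + 6*(-5)) + 432 = -15*(-24 - 30) + 432 = -15*(-54) + 432 = 810 + 432 = 1242)
W = 757/2 (W = 9 - (-720 - 1*19)/2 = 9 - (-720 - 19)/2 = 9 - ½*(-739) = 9 + 739/2 = 757/2 ≈ 378.50)
(2*(-98/(-9)) - 786) + W*y = (2*(-98/(-9)) - 786) + (757/2)*1242 = (2*(-98*(-⅑)) - 786) + 470097 = (2*(98/9) - 786) + 470097 = (196/9 - 786) + 470097 = -6878/9 + 470097 = 4223995/9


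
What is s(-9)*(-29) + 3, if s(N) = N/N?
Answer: -26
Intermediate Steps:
s(N) = 1
s(-9)*(-29) + 3 = 1*(-29) + 3 = -29 + 3 = -26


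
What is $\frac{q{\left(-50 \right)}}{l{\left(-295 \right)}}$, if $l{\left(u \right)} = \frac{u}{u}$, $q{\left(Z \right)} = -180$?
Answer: $-180$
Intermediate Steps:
$l{\left(u \right)} = 1$
$\frac{q{\left(-50 \right)}}{l{\left(-295 \right)}} = - \frac{180}{1} = \left(-180\right) 1 = -180$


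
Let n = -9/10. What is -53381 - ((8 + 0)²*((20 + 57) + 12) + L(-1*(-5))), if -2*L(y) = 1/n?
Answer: -531698/9 ≈ -59078.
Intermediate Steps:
n = -9/10 (n = -9*⅒ = -9/10 ≈ -0.90000)
L(y) = 5/9 (L(y) = -1/(2*(-9/10)) = -½*(-10/9) = 5/9)
-53381 - ((8 + 0)²*((20 + 57) + 12) + L(-1*(-5))) = -53381 - ((8 + 0)²*((20 + 57) + 12) + 5/9) = -53381 - (8²*(77 + 12) + 5/9) = -53381 - (64*89 + 5/9) = -53381 - (5696 + 5/9) = -53381 - 1*51269/9 = -53381 - 51269/9 = -531698/9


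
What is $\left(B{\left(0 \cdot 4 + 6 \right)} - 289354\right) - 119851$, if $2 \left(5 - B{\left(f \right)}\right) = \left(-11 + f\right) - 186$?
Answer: $- \frac{818209}{2} \approx -4.091 \cdot 10^{5}$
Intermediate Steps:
$B{\left(f \right)} = \frac{207}{2} - \frac{f}{2}$ ($B{\left(f \right)} = 5 - \frac{\left(-11 + f\right) - 186}{2} = 5 - \frac{-197 + f}{2} = 5 - \left(- \frac{197}{2} + \frac{f}{2}\right) = \frac{207}{2} - \frac{f}{2}$)
$\left(B{\left(0 \cdot 4 + 6 \right)} - 289354\right) - 119851 = \left(\left(\frac{207}{2} - \frac{0 \cdot 4 + 6}{2}\right) - 289354\right) - 119851 = \left(\left(\frac{207}{2} - \frac{0 + 6}{2}\right) - 289354\right) - 119851 = \left(\left(\frac{207}{2} - 3\right) - 289354\right) - 119851 = \left(\frac{201}{2} - 289354\right) - 119851 = - \frac{578507}{2} - 119851 = - \frac{818209}{2}$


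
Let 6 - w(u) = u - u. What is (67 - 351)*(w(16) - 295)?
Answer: 82076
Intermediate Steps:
w(u) = 6 (w(u) = 6 - (u - u) = 6 - 1*0 = 6 + 0 = 6)
(67 - 351)*(w(16) - 295) = (67 - 351)*(6 - 295) = -284*(-289) = 82076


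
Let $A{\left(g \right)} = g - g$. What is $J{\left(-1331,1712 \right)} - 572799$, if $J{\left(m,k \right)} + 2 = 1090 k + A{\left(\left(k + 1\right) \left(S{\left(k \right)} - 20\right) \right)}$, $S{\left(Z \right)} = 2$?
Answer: $1293279$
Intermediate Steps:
$A{\left(g \right)} = 0$
$J{\left(m,k \right)} = -2 + 1090 k$ ($J{\left(m,k \right)} = -2 + \left(1090 k + 0\right) = -2 + 1090 k$)
$J{\left(-1331,1712 \right)} - 572799 = \left(-2 + 1090 \cdot 1712\right) - 572799 = \left(-2 + 1866080\right) - 572799 = 1866078 - 572799 = 1293279$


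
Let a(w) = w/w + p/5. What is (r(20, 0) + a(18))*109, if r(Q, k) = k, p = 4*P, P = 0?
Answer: 109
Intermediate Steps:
p = 0 (p = 4*0 = 0)
a(w) = 1 (a(w) = w/w + 0/5 = 1 + 0*(1/5) = 1 + 0 = 1)
(r(20, 0) + a(18))*109 = (0 + 1)*109 = 1*109 = 109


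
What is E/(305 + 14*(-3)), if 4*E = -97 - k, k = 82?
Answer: -179/1052 ≈ -0.17015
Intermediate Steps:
E = -179/4 (E = (-97 - 1*82)/4 = (-97 - 82)/4 = (¼)*(-179) = -179/4 ≈ -44.750)
E/(305 + 14*(-3)) = -179/4/(305 + 14*(-3)) = -179/4/(305 - 42) = -179/4/263 = (1/263)*(-179/4) = -179/1052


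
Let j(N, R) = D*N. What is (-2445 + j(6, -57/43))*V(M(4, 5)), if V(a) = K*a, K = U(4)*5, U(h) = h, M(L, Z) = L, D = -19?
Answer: -204720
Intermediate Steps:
j(N, R) = -19*N
K = 20 (K = 4*5 = 20)
V(a) = 20*a
(-2445 + j(6, -57/43))*V(M(4, 5)) = (-2445 - 19*6)*(20*4) = (-2445 - 114)*80 = -2559*80 = -204720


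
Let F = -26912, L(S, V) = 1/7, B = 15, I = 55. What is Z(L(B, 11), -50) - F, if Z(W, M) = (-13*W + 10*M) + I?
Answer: 185256/7 ≈ 26465.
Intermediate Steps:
L(S, V) = 1/7
Z(W, M) = 55 - 13*W + 10*M (Z(W, M) = (-13*W + 10*M) + 55 = 55 - 13*W + 10*M)
Z(L(B, 11), -50) - F = (55 - 13*1/7 + 10*(-50)) - 1*(-26912) = (55 - 13/7 - 500) + 26912 = -3128/7 + 26912 = 185256/7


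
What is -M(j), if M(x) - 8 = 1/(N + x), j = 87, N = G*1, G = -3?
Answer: -673/84 ≈ -8.0119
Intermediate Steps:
N = -3 (N = -3*1 = -3)
M(x) = 8 + 1/(-3 + x)
-M(j) = -(-23 + 8*87)/(-3 + 87) = -(-23 + 696)/84 = -673/84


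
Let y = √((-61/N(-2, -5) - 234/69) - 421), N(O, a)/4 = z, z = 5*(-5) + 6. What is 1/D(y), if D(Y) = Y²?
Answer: -1748/740433 ≈ -0.0023608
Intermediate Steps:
z = -19 (z = -25 + 6 = -19)
N(O, a) = -76 (N(O, a) = 4*(-19) = -76)
y = I*√323569221/874 (y = √((-61/(-76) - 234/69) - 421) = √((-61*(-1/76) - 234*1/69) - 421) = √((61/76 - 78/23) - 421) = √(-4525/1748 - 421) = √(-740433/1748) = I*√323569221/874 ≈ 20.581*I)
1/D(y) = 1/((I*√323569221/874)²) = 1/(-740433/1748) = -1748/740433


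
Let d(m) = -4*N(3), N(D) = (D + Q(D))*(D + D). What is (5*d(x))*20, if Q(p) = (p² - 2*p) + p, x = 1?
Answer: -21600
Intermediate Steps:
Q(p) = p² - p
N(D) = 2*D*(D + D*(-1 + D)) (N(D) = (D + D*(-1 + D))*(D + D) = (D + D*(-1 + D))*(2*D) = 2*D*(D + D*(-1 + D)))
d(m) = -216 (d(m) = -8*3³ = -8*27 = -4*54 = -216)
(5*d(x))*20 = (5*(-216))*20 = -1080*20 = -21600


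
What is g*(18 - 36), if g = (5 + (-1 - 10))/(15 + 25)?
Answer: 27/10 ≈ 2.7000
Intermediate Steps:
g = -3/20 (g = (5 - 11)/40 = -6*1/40 = -3/20 ≈ -0.15000)
g*(18 - 36) = -3*(18 - 36)/20 = -3/20*(-18) = 27/10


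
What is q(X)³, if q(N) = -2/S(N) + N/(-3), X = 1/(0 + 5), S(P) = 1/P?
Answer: -343/3375 ≈ -0.10163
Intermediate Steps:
X = ⅕ (X = 1/5 = ⅕ ≈ 0.20000)
q(N) = -7*N/3 (q(N) = -2*N + N/(-3) = -2*N + N*(-⅓) = -2*N - N/3 = -7*N/3)
q(X)³ = (-7/3*⅕)³ = (-7/15)³ = -343/3375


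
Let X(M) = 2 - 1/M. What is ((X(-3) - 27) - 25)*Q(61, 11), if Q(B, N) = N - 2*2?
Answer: -1043/3 ≈ -347.67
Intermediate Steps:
Q(B, N) = -4 + N (Q(B, N) = N - 4 = -4 + N)
((X(-3) - 27) - 25)*Q(61, 11) = (((2 - 1/(-3)) - 27) - 25)*(-4 + 11) = (((2 - 1*(-⅓)) - 27) - 25)*7 = (((2 + ⅓) - 27) - 25)*7 = ((7/3 - 27) - 25)*7 = (-74/3 - 25)*7 = -149/3*7 = -1043/3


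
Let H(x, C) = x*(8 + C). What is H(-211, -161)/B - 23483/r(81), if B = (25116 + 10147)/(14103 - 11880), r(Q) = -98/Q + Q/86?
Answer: 5902397906517/65836021 ≈ 89653.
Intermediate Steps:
r(Q) = -98/Q + Q/86 (r(Q) = -98/Q + Q*(1/86) = -98/Q + Q/86)
B = 35263/2223 ≈ 15.863
H(-211, -161)/B - 23483/r(81) = (-211*(8 - 161))/(35263/2223) - 23483/(-98/81 + (1/86)*81) = -211*(-153)*(2223/35263) - 23483/(-98*1/81 + 81/86) = 32283*(2223/35263) - 23483/(-98/81 + 81/86) = 71765109/35263 - 23483/(-1867/6966) = 71765109/35263 - 23483*(-6966/1867) = 71765109/35263 + 163582578/1867 = 5902397906517/65836021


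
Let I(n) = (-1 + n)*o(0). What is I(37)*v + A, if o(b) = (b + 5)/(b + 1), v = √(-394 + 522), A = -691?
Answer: -691 + 1440*√2 ≈ 1345.5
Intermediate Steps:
v = 8*√2 (v = √128 = 8*√2 ≈ 11.314)
o(b) = (5 + b)/(1 + b)
I(n) = -5 + 5*n (I(n) = (-1 + n)*((5 + 0)/(1 + 0)) = (-1 + n)*(5/1) = (-1 + n)*(1*5) = (-1 + n)*5 = -5 + 5*n)
I(37)*v + A = (-5 + 5*37)*(8*√2) - 691 = (-5 + 185)*(8*√2) - 691 = 180*(8*√2) - 691 = 1440*√2 - 691 = -691 + 1440*√2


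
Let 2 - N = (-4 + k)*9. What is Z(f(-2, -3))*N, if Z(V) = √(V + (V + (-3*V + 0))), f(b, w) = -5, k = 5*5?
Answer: -187*√5 ≈ -418.14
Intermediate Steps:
k = 25
Z(V) = √(-V) (Z(V) = √(V + (V - 3*V)) = √(V - 2*V) = √(-V))
N = -187 (N = 2 - (-4 + 25)*9 = 2 - 21*9 = 2 - 1*189 = 2 - 189 = -187)
Z(f(-2, -3))*N = √(-1*(-5))*(-187) = √5*(-187) = -187*√5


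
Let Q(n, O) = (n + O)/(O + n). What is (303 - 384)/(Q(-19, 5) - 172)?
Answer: 9/19 ≈ 0.47368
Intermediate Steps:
Q(n, O) = 1 (Q(n, O) = (O + n)/(O + n) = 1)
(303 - 384)/(Q(-19, 5) - 172) = (303 - 384)/(1 - 172) = -81/(-171) = -81*(-1/171) = 9/19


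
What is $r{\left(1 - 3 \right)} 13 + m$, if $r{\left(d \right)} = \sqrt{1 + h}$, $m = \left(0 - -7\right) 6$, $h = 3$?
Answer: $68$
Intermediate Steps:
$m = 42$ ($m = \left(0 + 7\right) 6 = 7 \cdot 6 = 42$)
$r{\left(d \right)} = 2$ ($r{\left(d \right)} = \sqrt{1 + 3} = \sqrt{4} = 2$)
$r{\left(1 - 3 \right)} 13 + m = 2 \cdot 13 + 42 = 26 + 42 = 68$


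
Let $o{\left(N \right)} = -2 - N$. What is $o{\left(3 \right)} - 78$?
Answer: $-83$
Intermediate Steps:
$o{\left(3 \right)} - 78 = \left(-2 - 3\right) - 78 = -5 - 78 = -83$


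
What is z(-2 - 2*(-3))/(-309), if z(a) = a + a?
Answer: -8/309 ≈ -0.025890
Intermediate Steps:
z(a) = 2*a
z(-2 - 2*(-3))/(-309) = (2*(-2 - 2*(-3)))/(-309) = (2*(-2 + 6))*(-1/309) = (2*4)*(-1/309) = 8*(-1/309) = -8/309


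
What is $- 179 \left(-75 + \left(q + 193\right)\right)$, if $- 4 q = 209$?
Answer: $- \frac{47077}{4} \approx -11769.0$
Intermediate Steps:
$q = - \frac{209}{4}$ ($q = \left(- \frac{1}{4}\right) 209 = - \frac{209}{4} \approx -52.25$)
$- 179 \left(-75 + \left(q + 193\right)\right) = - 179 \left(-75 + \left(- \frac{209}{4} + 193\right)\right) = - 179 \left(-75 + \frac{563}{4}\right) = \left(-179\right) \frac{263}{4} = - \frac{47077}{4}$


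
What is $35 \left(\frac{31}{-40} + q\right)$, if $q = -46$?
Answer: $- \frac{13097}{8} \approx -1637.1$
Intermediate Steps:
$35 \left(\frac{31}{-40} + q\right) = 35 \left(\frac{31}{-40} - 46\right) = 35 \left(31 \left(- \frac{1}{40}\right) - 46\right) = 35 \left(- \frac{31}{40} - 46\right) = 35 \left(- \frac{1871}{40}\right) = - \frac{13097}{8}$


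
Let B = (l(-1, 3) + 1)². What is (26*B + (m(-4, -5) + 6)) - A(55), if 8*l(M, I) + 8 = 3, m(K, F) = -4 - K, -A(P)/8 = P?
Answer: 14389/32 ≈ 449.66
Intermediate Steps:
A(P) = -8*P
l(M, I) = -5/8 (l(M, I) = -1 + (⅛)*3 = -1 + 3/8 = -5/8)
B = 9/64 (B = (-5/8 + 1)² = (3/8)² = 9/64 ≈ 0.14063)
(26*B + (m(-4, -5) + 6)) - A(55) = (26*(9/64) + ((-4 - 1*(-4)) + 6)) - (-8)*55 = (117/32 + ((-4 + 4) + 6)) - 1*(-440) = (117/32 + (0 + 6)) + 440 = (117/32 + 6) + 440 = 309/32 + 440 = 14389/32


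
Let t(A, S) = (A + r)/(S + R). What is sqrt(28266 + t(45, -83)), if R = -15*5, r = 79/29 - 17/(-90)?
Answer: sqrt(133521862949285)/68730 ≈ 168.12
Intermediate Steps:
r = 7603/2610 (r = 79*(1/29) - 17*(-1/90) = 79/29 + 17/90 = 7603/2610 ≈ 2.9130)
R = -75
t(A, S) = (7603/2610 + A)/(-75 + S) (t(A, S) = (A + 7603/2610)/(S - 75) = (7603/2610 + A)/(-75 + S))
sqrt(28266 + t(45, -83)) = sqrt(28266 + (7603/2610 + 45)/(-75 - 83)) = sqrt(28266 + (125053/2610)/(-158)) = sqrt(28266 - 1/158*125053/2610) = sqrt(28266 - 125053/412380) = sqrt(11656208027/412380) = sqrt(133521862949285)/68730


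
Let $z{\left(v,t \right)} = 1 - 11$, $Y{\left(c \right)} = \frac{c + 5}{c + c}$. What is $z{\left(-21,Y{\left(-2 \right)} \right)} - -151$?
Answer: $141$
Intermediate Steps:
$Y{\left(c \right)} = \frac{5 + c}{2 c}$
$z{\left(v,t \right)} = -10$ ($z{\left(v,t \right)} = 1 - 11 = -10$)
$z{\left(-21,Y{\left(-2 \right)} \right)} - -151 = -10 - -151 = -10 + 151 = 141$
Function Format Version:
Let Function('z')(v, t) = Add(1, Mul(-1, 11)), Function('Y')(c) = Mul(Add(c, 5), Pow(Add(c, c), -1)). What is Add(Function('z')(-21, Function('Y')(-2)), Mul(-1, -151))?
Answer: 141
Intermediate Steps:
Function('Y')(c) = Mul(Rational(1, 2), Pow(c, -1), Add(5, c)) (Function('Y')(c) = Mul(Add(5, c), Pow(Mul(2, c), -1)) = Mul(Add(5, c), Mul(Rational(1, 2), Pow(c, -1))) = Mul(Rational(1, 2), Pow(c, -1), Add(5, c)))
Function('z')(v, t) = -10 (Function('z')(v, t) = Add(1, -11) = -10)
Add(Function('z')(-21, Function('Y')(-2)), Mul(-1, -151)) = Add(-10, Mul(-1, -151)) = Add(-10, 151) = 141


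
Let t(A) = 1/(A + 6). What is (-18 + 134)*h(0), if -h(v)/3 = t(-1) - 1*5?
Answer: 8352/5 ≈ 1670.4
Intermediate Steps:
t(A) = 1/(6 + A)
h(v) = 72/5 (h(v) = -3*(1/(6 - 1) - 1*5) = -3*(1/5 - 5) = -3*(⅕ - 5) = -3*(-24/5) = 72/5)
(-18 + 134)*h(0) = (-18 + 134)*(72/5) = 116*(72/5) = 8352/5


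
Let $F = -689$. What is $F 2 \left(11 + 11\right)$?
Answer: $-30316$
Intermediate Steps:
$F 2 \left(11 + 11\right) = - 689 \cdot 2 \left(11 + 11\right) = - 689 \cdot 2 \cdot 22 = \left(-689\right) 44 = -30316$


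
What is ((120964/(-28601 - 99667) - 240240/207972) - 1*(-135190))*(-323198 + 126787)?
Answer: -4918858547663649103/185251059 ≈ -2.6552e+10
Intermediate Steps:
((120964/(-28601 - 99667) - 240240/207972) - 1*(-135190))*(-323198 + 126787) = ((120964/(-128268) - 240240*1/207972) + 135190)*(-196411) = ((120964*(-1/128268) - 20020/17331) + 135190)*(-196411) = ((-30241/32067 - 20020/17331) + 135190)*(-196411) = (-388696037/185251059 + 135190)*(-196411) = (25043701970173/185251059)*(-196411) = -4918858547663649103/185251059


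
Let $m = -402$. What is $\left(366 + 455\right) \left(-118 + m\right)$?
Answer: $-426920$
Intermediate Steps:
$\left(366 + 455\right) \left(-118 + m\right) = \left(366 + 455\right) \left(-118 - 402\right) = 821 \left(-520\right) = -426920$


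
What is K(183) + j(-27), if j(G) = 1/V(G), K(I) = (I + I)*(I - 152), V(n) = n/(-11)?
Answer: 306353/27 ≈ 11346.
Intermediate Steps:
V(n) = -n/11 (V(n) = n*(-1/11) = -n/11)
K(I) = 2*I*(-152 + I) (K(I) = (2*I)*(-152 + I) = 2*I*(-152 + I))
j(G) = -11/G (j(G) = 1/(-G/11) = -11/G)
K(183) + j(-27) = 2*183*(-152 + 183) - 11/(-27) = 2*183*31 - 11*(-1/27) = 11346 + 11/27 = 306353/27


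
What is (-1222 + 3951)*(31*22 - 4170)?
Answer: -9518752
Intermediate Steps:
(-1222 + 3951)*(31*22 - 4170) = 2729*(682 - 4170) = 2729*(-3488) = -9518752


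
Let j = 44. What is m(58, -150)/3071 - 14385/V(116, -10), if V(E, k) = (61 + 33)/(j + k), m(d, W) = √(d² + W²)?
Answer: -244545/47 + 2*√6466/3071 ≈ -5203.0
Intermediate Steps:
m(d, W) = √(W² + d²)
V(E, k) = 94/(44 + k) (V(E, k) = (61 + 33)/(44 + k) = 94/(44 + k))
m(58, -150)/3071 - 14385/V(116, -10) = √((-150)² + 58²)/3071 - 14385/(94/(44 - 10)) = √(22500 + 3364)*(1/3071) - 14385/(94/34) = √25864*(1/3071) - 14385/(94*(1/34)) = (2*√6466)*(1/3071) - 14385/47/17 = 2*√6466/3071 - 14385*17/47 = 2*√6466/3071 - 244545/47 = -244545/47 + 2*√6466/3071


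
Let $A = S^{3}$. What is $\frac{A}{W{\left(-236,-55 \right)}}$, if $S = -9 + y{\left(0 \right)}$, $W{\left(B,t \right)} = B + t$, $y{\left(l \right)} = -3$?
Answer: $\frac{576}{97} \approx 5.9381$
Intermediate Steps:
$S = -12$ ($S = -9 - 3 = -12$)
$A = -1728$ ($A = \left(-12\right)^{3} = -1728$)
$\frac{A}{W{\left(-236,-55 \right)}} = - \frac{1728}{-236 - 55} = - \frac{1728}{-291} = \left(-1728\right) \left(- \frac{1}{291}\right) = \frac{576}{97}$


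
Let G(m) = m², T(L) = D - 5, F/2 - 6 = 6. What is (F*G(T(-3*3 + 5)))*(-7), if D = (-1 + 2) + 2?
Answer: -672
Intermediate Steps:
F = 24 (F = 12 + 2*6 = 12 + 12 = 24)
D = 3 (D = 1 + 2 = 3)
T(L) = -2 (T(L) = 3 - 5 = -2)
(F*G(T(-3*3 + 5)))*(-7) = (24*(-2)²)*(-7) = (24*4)*(-7) = 96*(-7) = -672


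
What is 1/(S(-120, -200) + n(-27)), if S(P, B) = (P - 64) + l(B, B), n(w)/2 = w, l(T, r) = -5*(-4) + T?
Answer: -1/418 ≈ -0.0023923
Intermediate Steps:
l(T, r) = 20 + T
n(w) = 2*w
S(P, B) = -44 + B + P (S(P, B) = (P - 64) + (20 + B) = (-64 + P) + (20 + B) = -44 + B + P)
1/(S(-120, -200) + n(-27)) = 1/((-44 - 200 - 120) + 2*(-27)) = 1/(-364 - 54) = 1/(-418) = -1/418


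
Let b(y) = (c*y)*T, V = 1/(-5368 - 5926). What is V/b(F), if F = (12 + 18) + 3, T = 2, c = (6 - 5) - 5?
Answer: 1/2981616 ≈ 3.3539e-7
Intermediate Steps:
c = -4 (c = 1 - 5 = -4)
V = -1/11294 (V = 1/(-11294) = -1/11294 ≈ -8.8543e-5)
F = 33 (F = 30 + 3 = 33)
b(y) = -8*y (b(y) = -4*y*2 = -8*y)
V/b(F) = -1/(11294*((-8*33))) = -1/11294/(-264) = -1/11294*(-1/264) = 1/2981616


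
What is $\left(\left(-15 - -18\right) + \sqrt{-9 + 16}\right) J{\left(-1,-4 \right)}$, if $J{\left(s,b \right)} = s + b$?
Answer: $-15 - 5 \sqrt{7} \approx -28.229$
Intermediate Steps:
$J{\left(s,b \right)} = b + s$
$\left(\left(-15 - -18\right) + \sqrt{-9 + 16}\right) J{\left(-1,-4 \right)} = \left(\left(-15 - -18\right) + \sqrt{-9 + 16}\right) \left(-4 - 1\right) = \left(\left(-15 + 18\right) + \sqrt{7}\right) \left(-5\right) = \left(3 + \sqrt{7}\right) \left(-5\right) = -15 - 5 \sqrt{7}$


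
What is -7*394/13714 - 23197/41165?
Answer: -215828364/282268405 ≈ -0.76462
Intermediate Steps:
-7*394/13714 - 23197/41165 = -2758*1/13714 - 23197*1/41165 = -1379/6857 - 23197/41165 = -215828364/282268405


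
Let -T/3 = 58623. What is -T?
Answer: 175869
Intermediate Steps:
T = -175869 (T = -3*58623 = -175869)
-T = -1*(-175869) = 175869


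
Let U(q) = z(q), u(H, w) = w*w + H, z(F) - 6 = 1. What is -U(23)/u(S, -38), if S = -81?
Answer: -7/1363 ≈ -0.0051357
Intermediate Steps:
z(F) = 7 (z(F) = 6 + 1 = 7)
u(H, w) = H + w**2 (u(H, w) = w**2 + H = H + w**2)
U(q) = 7
-U(23)/u(S, -38) = -7/(-81 + (-38)**2) = -7/(-81 + 1444) = -7/1363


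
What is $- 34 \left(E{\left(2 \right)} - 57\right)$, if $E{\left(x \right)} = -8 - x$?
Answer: $2278$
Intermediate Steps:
$- 34 \left(E{\left(2 \right)} - 57\right) = - 34 \left(\left(-8 - 2\right) - 57\right) = - 34 \left(-10 - 57\right) = \left(-34\right) \left(-67\right) = 2278$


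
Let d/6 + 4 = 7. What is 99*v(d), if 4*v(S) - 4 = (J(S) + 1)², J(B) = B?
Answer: 36135/4 ≈ 9033.8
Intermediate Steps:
d = 18 (d = -24 + 6*7 = -24 + 42 = 18)
v(S) = 1 + (1 + S)²/4 (v(S) = 1 + (S + 1)²/4 = 1 + (1 + S)²/4)
99*v(d) = 99*(1 + (1 + 18)²/4) = 99*(1 + (¼)*19²) = 99*(1 + (¼)*361) = 99*(1 + 361/4) = 99*(365/4) = 36135/4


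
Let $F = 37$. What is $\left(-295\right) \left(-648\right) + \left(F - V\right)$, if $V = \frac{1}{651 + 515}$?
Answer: $\frac{222935701}{1166} \approx 1.912 \cdot 10^{5}$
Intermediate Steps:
$V = \frac{1}{1166} \approx 0.00085763$
$\left(-295\right) \left(-648\right) + \left(F - V\right) = \left(-295\right) \left(-648\right) + \left(37 - \frac{1}{1166}\right) = 191160 + \left(37 - \frac{1}{1166}\right) = 191160 + \frac{43141}{1166} = \frac{222935701}{1166}$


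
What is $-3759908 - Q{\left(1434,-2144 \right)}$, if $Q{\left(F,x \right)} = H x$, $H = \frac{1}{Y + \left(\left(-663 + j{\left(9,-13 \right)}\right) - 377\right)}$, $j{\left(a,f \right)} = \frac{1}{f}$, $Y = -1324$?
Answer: $- \frac{115553280436}{30733} \approx -3.7599 \cdot 10^{6}$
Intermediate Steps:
$H = - \frac{13}{30733}$ ($H = \frac{1}{-1324 - \left(1040 + \frac{1}{13}\right)} = \frac{1}{-1324 - \frac{13521}{13}} = \frac{1}{- \frac{30733}{13}} = - \frac{13}{30733} \approx -0.000423$)
$Q{\left(F,x \right)} = - \frac{13 x}{30733}$
$-3759908 - Q{\left(1434,-2144 \right)} = -3759908 - \left(- \frac{13}{30733}\right) \left(-2144\right) = -3759908 - \frac{27872}{30733} = - \frac{115553280436}{30733}$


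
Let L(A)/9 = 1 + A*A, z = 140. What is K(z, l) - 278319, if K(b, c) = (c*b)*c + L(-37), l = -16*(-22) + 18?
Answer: 18900011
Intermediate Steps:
l = 370 (l = 352 + 18 = 370)
L(A) = 9 + 9*A² (L(A) = 9*(1 + A*A) = 9*(1 + A²) = 9 + 9*A²)
K(b, c) = 12330 + b*c² (K(b, c) = (c*b)*c + (9 + 9*(-37)²) = (b*c)*c + (9 + 9*1369) = b*c² + (9 + 12321) = b*c² + 12330 = 12330 + b*c²)
K(z, l) - 278319 = (12330 + 140*370²) - 278319 = (12330 + 140*136900) - 278319 = (12330 + 19166000) - 278319 = 19178330 - 278319 = 18900011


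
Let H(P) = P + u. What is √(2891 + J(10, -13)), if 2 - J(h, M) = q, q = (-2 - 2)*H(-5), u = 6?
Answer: √2897 ≈ 53.824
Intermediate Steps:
H(P) = 6 + P (H(P) = P + 6 = 6 + P)
q = -4 (q = (-2 - 2)*(6 - 5) = -4*1 = -4)
J(h, M) = 6 (J(h, M) = 2 - 1*(-4) = 2 + 4 = 6)
√(2891 + J(10, -13)) = √(2891 + 6) = √2897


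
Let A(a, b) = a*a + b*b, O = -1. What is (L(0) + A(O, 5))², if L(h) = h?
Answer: 676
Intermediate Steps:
A(a, b) = a² + b²
(L(0) + A(O, 5))² = (0 + ((-1)² + 5²))² = (0 + (1 + 25))² = (0 + 26)² = 26² = 676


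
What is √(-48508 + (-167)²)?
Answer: 3*I*√2291 ≈ 143.59*I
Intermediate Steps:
√(-48508 + (-167)²) = √(-48508 + 27889) = √(-20619) = 3*I*√2291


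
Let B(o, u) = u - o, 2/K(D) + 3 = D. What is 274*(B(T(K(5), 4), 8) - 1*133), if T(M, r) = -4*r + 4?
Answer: -30962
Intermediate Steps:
K(D) = 2/(-3 + D)
T(M, r) = 4 - 4*r
274*(B(T(K(5), 4), 8) - 1*133) = 274*((8 - (4 - 4*4)) - 1*133) = 274*((8 - (4 - 16)) - 133) = 274*((8 - 1*(-12)) - 133) = 274*((8 + 12) - 133) = 274*(20 - 133) = 274*(-113) = -30962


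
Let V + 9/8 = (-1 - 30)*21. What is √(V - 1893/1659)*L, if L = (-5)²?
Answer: 25*I*√3196394194/2212 ≈ 638.98*I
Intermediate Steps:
L = 25
V = -5217/8 (V = -9/8 + (-1 - 30)*21 = -9/8 - 31*21 = -9/8 - 651 = -5217/8 ≈ -652.13)
√(V - 1893/1659)*L = √(-5217/8 - 1893/1659)*25 = √(-5217/8 - 1893*1/1659)*25 = √(-5217/8 - 631/553)*25 = √(-2890049/4424)*25 = (I*√3196394194/2212)*25 = 25*I*√3196394194/2212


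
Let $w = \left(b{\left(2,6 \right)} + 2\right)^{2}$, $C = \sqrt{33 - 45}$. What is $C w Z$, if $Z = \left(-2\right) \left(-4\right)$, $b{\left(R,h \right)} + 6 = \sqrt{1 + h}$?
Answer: $16 i \sqrt{3} \left(4 - \sqrt{7}\right)^{2} \approx 50.825 i$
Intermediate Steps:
$b{\left(R,h \right)} = -6 + \sqrt{1 + h}$
$Z = 8$
$C = 2 i \sqrt{3}$ ($C = \sqrt{-12} = 2 i \sqrt{3} \approx 3.4641 i$)
$w = \left(-4 + \sqrt{7}\right)^{2}$ ($w = \left(\left(-6 + \sqrt{1 + 6}\right) + 2\right)^{2} = \left(\left(-6 + \sqrt{7}\right) + 2\right)^{2} = \left(-4 + \sqrt{7}\right)^{2} \approx 1.834$)
$C w Z = 2 i \sqrt{3} \left(4 - \sqrt{7}\right)^{2} \cdot 8 = 16 i \sqrt{3} \left(4 - \sqrt{7}\right)^{2}$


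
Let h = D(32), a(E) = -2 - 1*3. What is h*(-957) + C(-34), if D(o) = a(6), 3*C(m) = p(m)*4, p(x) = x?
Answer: 14219/3 ≈ 4739.7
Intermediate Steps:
a(E) = -5 (a(E) = -2 - 3 = -5)
C(m) = 4*m/3 (C(m) = (m*4)/3 = (4*m)/3 = 4*m/3)
D(o) = -5
h = -5
h*(-957) + C(-34) = -5*(-957) + (4/3)*(-34) = 4785 - 136/3 = 14219/3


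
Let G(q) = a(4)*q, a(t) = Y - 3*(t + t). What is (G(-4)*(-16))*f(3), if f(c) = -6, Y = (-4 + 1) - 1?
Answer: 10752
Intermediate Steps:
Y = -4 (Y = -3 - 1 = -4)
a(t) = -4 - 6*t (a(t) = -4 - 3*(t + t) = -4 - 6*t)
G(q) = -28*q (G(q) = (-4 - 6*4)*q = (-4 - 24)*q = -28*q)
(G(-4)*(-16))*f(3) = (-28*(-4)*(-16))*(-6) = (112*(-16))*(-6) = -1792*(-6) = 10752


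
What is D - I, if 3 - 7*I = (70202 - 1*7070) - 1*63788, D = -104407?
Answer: -731508/7 ≈ -1.0450e+5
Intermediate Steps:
I = 659/7 (I = 3/7 - ((70202 - 1*7070) - 1*63788)/7 = 3/7 - ((70202 - 7070) - 63788)/7 = 3/7 - (63132 - 63788)/7 = 3/7 - ⅐*(-656) = 3/7 + 656/7 = 659/7 ≈ 94.143)
D - I = -104407 - 1*659/7 = -104407 - 659/7 = -731508/7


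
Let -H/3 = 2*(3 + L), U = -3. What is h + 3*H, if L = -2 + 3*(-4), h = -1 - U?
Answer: 200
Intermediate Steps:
h = 2 (h = -1 - 1*(-3) = -1 + 3 = 2)
L = -14 (L = -2 - 12 = -14)
H = 66 (H = -6*(3 - 14) = -6*(-11) = -3*(-22) = 66)
h + 3*H = 2 + 3*66 = 2 + 198 = 200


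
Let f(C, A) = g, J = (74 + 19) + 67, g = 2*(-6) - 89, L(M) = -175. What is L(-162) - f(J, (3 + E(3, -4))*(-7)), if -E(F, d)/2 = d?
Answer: -74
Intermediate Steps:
E(F, d) = -2*d
g = -101 (g = -12 - 89 = -101)
J = 160 (J = 93 + 67 = 160)
f(C, A) = -101
L(-162) - f(J, (3 + E(3, -4))*(-7)) = -175 - 1*(-101) = -175 + 101 = -74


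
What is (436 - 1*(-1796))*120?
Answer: 267840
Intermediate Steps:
(436 - 1*(-1796))*120 = (436 + 1796)*120 = 2232*120 = 267840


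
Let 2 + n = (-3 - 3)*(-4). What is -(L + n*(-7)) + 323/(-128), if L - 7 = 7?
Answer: 17597/128 ≈ 137.48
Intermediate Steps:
n = 22 (n = -2 + (-3 - 3)*(-4) = -2 - 6*(-4) = -2 + 24 = 22)
L = 14 (L = 7 + 7 = 14)
-(L + n*(-7)) + 323/(-128) = -(14 + 22*(-7)) + 323/(-128) = -(14 - 154) + 323*(-1/128) = -1*(-140) - 323/128 = 140 - 323/128 = 17597/128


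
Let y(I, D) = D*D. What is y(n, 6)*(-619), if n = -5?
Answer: -22284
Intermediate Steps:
y(I, D) = D²
y(n, 6)*(-619) = 6²*(-619) = 36*(-619) = -22284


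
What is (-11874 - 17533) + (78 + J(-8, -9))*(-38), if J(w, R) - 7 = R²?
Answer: -35715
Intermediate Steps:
J(w, R) = 7 + R²
(-11874 - 17533) + (78 + J(-8, -9))*(-38) = (-11874 - 17533) + (78 + (7 + (-9)²))*(-38) = -29407 + (78 + (7 + 81))*(-38) = -29407 + (78 + 88)*(-38) = -29407 + 166*(-38) = -29407 - 6308 = -35715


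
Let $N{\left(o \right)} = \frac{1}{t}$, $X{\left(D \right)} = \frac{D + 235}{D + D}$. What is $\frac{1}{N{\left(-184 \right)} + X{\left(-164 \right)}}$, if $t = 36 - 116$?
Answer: $- \frac{3280}{751} \approx -4.3675$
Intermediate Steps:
$X{\left(D \right)} = \frac{235 + D}{2 D}$
$t = -80$
$N{\left(o \right)} = - \frac{1}{80}$ ($N{\left(o \right)} = \frac{1}{-80} = - \frac{1}{80}$)
$\frac{1}{N{\left(-184 \right)} + X{\left(-164 \right)}} = \frac{1}{- \frac{1}{80} + \frac{235 - 164}{2 \left(-164\right)}} = \frac{1}{- \frac{1}{80} + \frac{1}{2} \left(- \frac{1}{164}\right) 71} = \frac{1}{- \frac{1}{80} - \frac{71}{328}} = \frac{1}{- \frac{751}{3280}} = - \frac{3280}{751}$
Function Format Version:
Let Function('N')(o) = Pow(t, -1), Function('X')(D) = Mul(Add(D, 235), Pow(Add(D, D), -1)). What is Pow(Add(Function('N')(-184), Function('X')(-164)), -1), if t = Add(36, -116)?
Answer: Rational(-3280, 751) ≈ -4.3675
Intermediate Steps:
Function('X')(D) = Mul(Rational(1, 2), Pow(D, -1), Add(235, D)) (Function('X')(D) = Mul(Add(235, D), Pow(Mul(2, D), -1)) = Mul(Add(235, D), Mul(Rational(1, 2), Pow(D, -1))) = Mul(Rational(1, 2), Pow(D, -1), Add(235, D)))
t = -80
Function('N')(o) = Rational(-1, 80) (Function('N')(o) = Pow(-80, -1) = Rational(-1, 80))
Pow(Add(Function('N')(-184), Function('X')(-164)), -1) = Pow(Add(Rational(-1, 80), Mul(Rational(1, 2), Pow(-164, -1), Add(235, -164))), -1) = Pow(Add(Rational(-1, 80), Mul(Rational(1, 2), Rational(-1, 164), 71)), -1) = Pow(Add(Rational(-1, 80), Rational(-71, 328)), -1) = Pow(Rational(-751, 3280), -1) = Rational(-3280, 751)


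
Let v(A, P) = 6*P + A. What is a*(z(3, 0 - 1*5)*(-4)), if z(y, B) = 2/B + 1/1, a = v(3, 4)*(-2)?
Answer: 648/5 ≈ 129.60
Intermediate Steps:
v(A, P) = A + 6*P
a = -54 (a = (3 + 6*4)*(-2) = (3 + 24)*(-2) = 27*(-2) = -54)
z(y, B) = 1 + 2/B (z(y, B) = 2/B + 1*1 = 2/B + 1 = 1 + 2/B)
a*(z(3, 0 - 1*5)*(-4)) = -54*(2 + (0 - 1*5))/(0 - 1*5)*(-4) = -54*(2 + (0 - 5))/(0 - 5)*(-4) = -54*(2 - 5)/(-5)*(-4) = -54*(-⅕*(-3))*(-4) = -162*(-4)/5 = -54*(-12/5) = 648/5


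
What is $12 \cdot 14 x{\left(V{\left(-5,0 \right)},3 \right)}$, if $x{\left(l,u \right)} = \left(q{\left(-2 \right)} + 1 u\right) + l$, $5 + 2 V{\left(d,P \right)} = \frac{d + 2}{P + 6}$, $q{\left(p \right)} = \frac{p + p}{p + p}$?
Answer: $210$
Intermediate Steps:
$q{\left(p \right)} = 1$ ($q{\left(p \right)} = \frac{2 p}{2 p} = 2 p \frac{1}{2 p} = 1$)
$V{\left(d,P \right)} = - \frac{5}{2} + \frac{2 + d}{2 \left(6 + P\right)}$ ($V{\left(d,P \right)} = - \frac{5}{2} + \frac{\left(d + 2\right) \frac{1}{P + 6}}{2} = - \frac{5}{2} + \frac{\left(2 + d\right) \frac{1}{6 + P}}{2} = - \frac{5}{2} + \frac{\frac{1}{6 + P} \left(2 + d\right)}{2} = - \frac{5}{2} + \frac{2 + d}{2 \left(6 + P\right)}$)
$x{\left(l,u \right)} = 1 + l + u$ ($x{\left(l,u \right)} = \left(1 + 1 u\right) + l = \left(1 + u\right) + l = 1 + l + u$)
$12 \cdot 14 x{\left(V{\left(-5,0 \right)},3 \right)} = 12 \cdot 14 \left(1 + \frac{-28 - 5 - 0}{2 \left(6 + 0\right)} + 3\right) = 168 \left(1 + \frac{-28 - 5 + 0}{2 \cdot 6} + 3\right) = 168 \left(1 + \frac{1}{2} \cdot \frac{1}{6} \left(-33\right) + 3\right) = 168 \left(1 - \frac{11}{4} + 3\right) = 168 \cdot \frac{5}{4} = 210$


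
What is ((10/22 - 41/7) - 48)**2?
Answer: 16908544/5929 ≈ 2851.8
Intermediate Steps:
((10/22 - 41/7) - 48)**2 = ((10*(1/22) - 41*1/7) - 48)**2 = ((5/11 - 41/7) - 48)**2 = (-416/77 - 48)**2 = (-4112/77)**2 = 16908544/5929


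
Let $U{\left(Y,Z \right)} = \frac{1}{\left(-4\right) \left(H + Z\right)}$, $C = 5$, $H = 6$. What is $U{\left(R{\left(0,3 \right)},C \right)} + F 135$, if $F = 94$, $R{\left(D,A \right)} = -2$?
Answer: $\frac{558359}{44} \approx 12690.0$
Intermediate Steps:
$U{\left(Y,Z \right)} = \frac{1}{-24 - 4 Z}$ ($U{\left(Y,Z \right)} = \frac{1}{\left(-4\right) \left(6 + Z\right)} = \frac{1}{-24 - 4 Z}$)
$U{\left(R{\left(0,3 \right)},C \right)} + F 135 = - \frac{1}{24 + 4 \cdot 5} + 94 \cdot 135 = - \frac{1}{24 + 20} + 12690 = - \frac{1}{44} + 12690 = \frac{558359}{44}$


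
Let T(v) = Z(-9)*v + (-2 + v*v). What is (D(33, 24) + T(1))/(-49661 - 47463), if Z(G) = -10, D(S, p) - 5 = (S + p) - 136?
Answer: 85/97124 ≈ 0.00087517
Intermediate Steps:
D(S, p) = -131 + S + p (D(S, p) = 5 + ((S + p) - 136) = 5 + (-136 + S + p) = -131 + S + p)
T(v) = -2 + v**2 - 10*v (T(v) = -10*v + (-2 + v*v) = -10*v + (-2 + v**2) = -2 + v**2 - 10*v)
(D(33, 24) + T(1))/(-49661 - 47463) = ((-131 + 33 + 24) + (-2 + 1**2 - 10*1))/(-49661 - 47463) = (-74 + (-2 + 1 - 10))/(-97124) = (-74 - 11)*(-1/97124) = -85*(-1/97124) = 85/97124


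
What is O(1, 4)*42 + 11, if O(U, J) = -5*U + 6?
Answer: 53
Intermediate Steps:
O(U, J) = 6 - 5*U
O(1, 4)*42 + 11 = (6 - 5*1)*42 + 11 = (6 - 5)*42 + 11 = 1*42 + 11 = 42 + 11 = 53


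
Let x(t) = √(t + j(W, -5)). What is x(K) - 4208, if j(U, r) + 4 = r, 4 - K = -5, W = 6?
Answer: -4208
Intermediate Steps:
K = 9 (K = 4 - 1*(-5) = 4 + 5 = 9)
j(U, r) = -4 + r
x(t) = √(-9 + t) (x(t) = √(t + (-4 - 5)) = √(t - 9) = √(-9 + t))
x(K) - 4208 = √(-9 + 9) - 4208 = √0 - 4208 = 0 - 4208 = -4208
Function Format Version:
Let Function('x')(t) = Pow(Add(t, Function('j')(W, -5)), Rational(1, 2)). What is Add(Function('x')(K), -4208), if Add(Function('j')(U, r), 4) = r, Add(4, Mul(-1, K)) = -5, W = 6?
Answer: -4208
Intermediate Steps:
K = 9 (K = Add(4, Mul(-1, -5)) = Add(4, 5) = 9)
Function('j')(U, r) = Add(-4, r)
Function('x')(t) = Pow(Add(-9, t), Rational(1, 2)) (Function('x')(t) = Pow(Add(t, Add(-4, -5)), Rational(1, 2)) = Pow(Add(t, -9), Rational(1, 2)) = Pow(Add(-9, t), Rational(1, 2)))
Add(Function('x')(K), -4208) = Add(Pow(Add(-9, 9), Rational(1, 2)), -4208) = Add(Pow(0, Rational(1, 2)), -4208) = Add(0, -4208) = -4208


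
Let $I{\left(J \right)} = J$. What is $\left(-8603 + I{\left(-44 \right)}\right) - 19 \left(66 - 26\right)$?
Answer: $-9407$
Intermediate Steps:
$\left(-8603 + I{\left(-44 \right)}\right) - 19 \left(66 - 26\right) = \left(-8603 - 44\right) - 19 \left(66 - 26\right) = -8647 - 760 = -9407$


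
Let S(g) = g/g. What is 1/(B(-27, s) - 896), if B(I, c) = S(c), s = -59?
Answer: -1/895 ≈ -0.0011173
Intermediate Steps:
S(g) = 1
B(I, c) = 1
1/(B(-27, s) - 896) = 1/(1 - 896) = 1/(-895) = -1/895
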